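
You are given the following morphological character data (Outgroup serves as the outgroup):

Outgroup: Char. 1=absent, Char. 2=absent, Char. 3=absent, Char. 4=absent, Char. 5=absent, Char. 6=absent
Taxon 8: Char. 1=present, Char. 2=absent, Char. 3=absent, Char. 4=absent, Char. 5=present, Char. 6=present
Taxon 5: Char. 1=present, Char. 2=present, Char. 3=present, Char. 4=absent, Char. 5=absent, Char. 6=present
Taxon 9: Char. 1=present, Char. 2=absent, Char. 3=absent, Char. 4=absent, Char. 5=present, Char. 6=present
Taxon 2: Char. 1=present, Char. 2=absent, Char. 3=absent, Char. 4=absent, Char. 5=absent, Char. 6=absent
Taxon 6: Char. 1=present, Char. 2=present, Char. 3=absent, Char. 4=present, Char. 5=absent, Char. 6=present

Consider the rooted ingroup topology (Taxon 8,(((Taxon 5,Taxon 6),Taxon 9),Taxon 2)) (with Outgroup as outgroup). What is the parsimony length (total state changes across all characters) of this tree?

Map each character onto (Taxon 8,(((Taxon 5,Taxon 6),Taxon 9),Taxon 2)) (rooted by Outgroup) and count the minimum state changes it requires (Fitch parsimony):
Char. 1: 1; Char. 2: 1; Char. 3: 1; Char. 4: 1; Char. 5: 2; Char. 6: 2.
Total tree length = 8.

8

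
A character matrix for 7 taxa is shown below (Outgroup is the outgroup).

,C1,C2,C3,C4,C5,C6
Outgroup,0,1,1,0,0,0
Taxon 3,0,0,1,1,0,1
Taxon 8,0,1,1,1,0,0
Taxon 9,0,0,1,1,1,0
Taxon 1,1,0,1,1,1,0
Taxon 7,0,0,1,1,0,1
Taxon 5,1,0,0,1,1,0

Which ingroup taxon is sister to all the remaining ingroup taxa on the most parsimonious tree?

Character polarity is set by the outgroup: the derived state is whichever differs from the outgroup's state, so for C2, C3 the derived state is '0', and for the remaining characters it is '1'.
Only Taxon 1 and Taxon 5 show the derived state '1' for C1, supporting them as a clade.
C2: derived state '0' in Taxon 1, Taxon 3, Taxon 5, Taxon 7, and Taxon 9 only — synapomorphy for {Taxon 1, Taxon 3, Taxon 5, Taxon 7, Taxon 9}.
C3 (derived state '0') is unique to Taxon 5 (autapomorphy; uninformative for grouping).
C4 (derived state '1') is shared by all ingroup taxa — unites the whole ingroup.
Only Taxon 1, Taxon 5, and Taxon 9 show the derived state '1' for C5, supporting them as a clade.
C6 (derived state '1') is shared by Taxon 3 and Taxon 7 — a synapomorphy uniting that clade.
Most parsimonious ingroup topology: (((Taxon 3,Taxon 7),(Taxon 9,(Taxon 1,Taxon 5))),Taxon 8).
Taxon 8 is sister to the clade containing all other ingroup taxa, so it is the earliest-diverging (most basal) ingroup lineage.

Taxon 8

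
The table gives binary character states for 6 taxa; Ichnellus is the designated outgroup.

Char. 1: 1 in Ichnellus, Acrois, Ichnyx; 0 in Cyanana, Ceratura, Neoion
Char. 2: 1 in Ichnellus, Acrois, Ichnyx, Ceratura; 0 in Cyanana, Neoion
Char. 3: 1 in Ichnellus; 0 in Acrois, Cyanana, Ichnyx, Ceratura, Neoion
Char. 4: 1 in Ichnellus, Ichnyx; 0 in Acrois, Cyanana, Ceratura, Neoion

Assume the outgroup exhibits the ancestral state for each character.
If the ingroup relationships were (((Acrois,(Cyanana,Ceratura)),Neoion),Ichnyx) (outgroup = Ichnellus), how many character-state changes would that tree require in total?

Map each character onto (((Acrois,(Cyanana,Ceratura)),Neoion),Ichnyx) (rooted by Ichnellus) and count the minimum state changes it requires (Fitch parsimony):
Char. 1: 2; Char. 2: 2; Char. 3: 1; Char. 4: 1.
Total tree length = 6.

6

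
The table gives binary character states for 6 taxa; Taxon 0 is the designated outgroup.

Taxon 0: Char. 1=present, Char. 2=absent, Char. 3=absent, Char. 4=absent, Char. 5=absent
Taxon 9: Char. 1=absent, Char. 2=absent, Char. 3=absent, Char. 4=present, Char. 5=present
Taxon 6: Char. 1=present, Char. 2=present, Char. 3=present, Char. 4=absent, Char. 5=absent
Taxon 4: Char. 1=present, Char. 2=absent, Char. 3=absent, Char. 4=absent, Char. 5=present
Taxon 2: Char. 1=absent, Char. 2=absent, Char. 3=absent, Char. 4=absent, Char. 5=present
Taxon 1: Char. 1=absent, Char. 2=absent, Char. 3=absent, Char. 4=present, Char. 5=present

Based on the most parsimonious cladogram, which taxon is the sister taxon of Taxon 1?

Character polarity is set by the outgroup: the derived state is whichever differs from the outgroup's state, so for Char. 1 the derived state is 'absent', and for the remaining characters it is 'present'.
Only Taxon 1, Taxon 2, and Taxon 9 show the derived state 'absent' for Char. 1, supporting them as a clade.
Char. 2: derived state 'present' in Taxon 6 only — an autapomorphy, so it tells us nothing about relationships among taxa.
Char. 3: derived state 'present' in Taxon 6 only — an autapomorphy, so it tells us nothing about relationships among taxa.
Only Taxon 1 and Taxon 9 show the derived state 'present' for Char. 4, supporting them as a clade.
Only Taxon 1, Taxon 2, Taxon 4, and Taxon 9 show the derived state 'present' for Char. 5, supporting them as a clade.
Most parsimonious ingroup topology: ((((Taxon 9,Taxon 1),Taxon 2),Taxon 4),Taxon 6).
Taxon 1 and Taxon 9 form a cherry on this tree, so they are sister taxa.

Taxon 9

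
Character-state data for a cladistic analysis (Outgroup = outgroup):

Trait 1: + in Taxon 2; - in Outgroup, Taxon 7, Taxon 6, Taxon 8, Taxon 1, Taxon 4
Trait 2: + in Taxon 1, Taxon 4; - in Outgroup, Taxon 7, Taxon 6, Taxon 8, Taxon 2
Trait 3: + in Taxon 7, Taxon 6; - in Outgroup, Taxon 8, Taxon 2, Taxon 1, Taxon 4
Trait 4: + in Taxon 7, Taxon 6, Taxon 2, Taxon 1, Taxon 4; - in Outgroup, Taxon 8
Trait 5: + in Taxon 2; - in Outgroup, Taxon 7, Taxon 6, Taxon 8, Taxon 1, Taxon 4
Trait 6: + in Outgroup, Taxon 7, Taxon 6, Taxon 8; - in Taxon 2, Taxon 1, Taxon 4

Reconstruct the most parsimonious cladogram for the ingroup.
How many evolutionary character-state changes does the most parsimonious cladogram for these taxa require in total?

6

Character polarity is set by the outgroup: the derived state is whichever differs from the outgroup's state, so for Trait 6 the derived state is '-', and for the remaining characters it is '+'.
Trait 1: derived state '+' in Taxon 2 only — an autapomorphy, so it tells us nothing about relationships among taxa.
Only Taxon 1 and Taxon 4 show the derived state '+' for Trait 2, supporting them as a clade.
Trait 3 (derived state '+') is shared by Taxon 6 and Taxon 7 — a synapomorphy uniting that clade.
Trait 4: derived state '+' in Taxon 1, Taxon 2, Taxon 4, Taxon 6, and Taxon 7 only — synapomorphy for {Taxon 1, Taxon 2, Taxon 4, Taxon 6, Taxon 7}.
Trait 5: derived state '+' in Taxon 2 only — an autapomorphy, so it tells us nothing about relationships among taxa.
Trait 6: derived state '-' in Taxon 1, Taxon 2, and Taxon 4 only — synapomorphy for {Taxon 1, Taxon 2, Taxon 4}.
Most parsimonious ingroup topology: (((Taxon 7,Taxon 6),(Taxon 2,(Taxon 1,Taxon 4))),Taxon 8).
Changes per character on this tree: Trait 1: 1; Trait 2: 1; Trait 3: 1; Trait 4: 1; Trait 5: 1; Trait 6: 1.
Total = 6.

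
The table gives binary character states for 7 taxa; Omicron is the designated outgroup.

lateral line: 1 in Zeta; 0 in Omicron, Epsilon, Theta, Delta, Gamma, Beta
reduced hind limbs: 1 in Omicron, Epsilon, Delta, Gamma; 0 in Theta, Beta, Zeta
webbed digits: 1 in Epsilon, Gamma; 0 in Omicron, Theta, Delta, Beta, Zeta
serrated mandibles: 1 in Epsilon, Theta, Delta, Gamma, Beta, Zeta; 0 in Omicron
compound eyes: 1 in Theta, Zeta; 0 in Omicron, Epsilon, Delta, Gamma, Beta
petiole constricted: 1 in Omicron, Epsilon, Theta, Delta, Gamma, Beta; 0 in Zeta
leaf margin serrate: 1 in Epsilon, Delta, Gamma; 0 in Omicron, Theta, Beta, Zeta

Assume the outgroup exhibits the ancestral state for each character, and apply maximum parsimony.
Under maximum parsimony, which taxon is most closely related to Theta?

Zeta

Character polarity is set by the outgroup: the derived state is whichever differs from the outgroup's state, so for reduced hind limbs, petiole constricted the derived state is '0', and for the remaining characters it is '1'.
lateral line: derived state '1' in Zeta only — an autapomorphy, so it tells us nothing about relationships among taxa.
Only Beta, Theta, and Zeta show the derived state '0' for reduced hind limbs, supporting them as a clade.
webbed digits (derived state '1') is shared by Epsilon and Gamma — a synapomorphy uniting that clade.
All ingroup taxa share the derived state '1' for serrated mandibles; it defines the ingroup but does not resolve relationships within it.
compound eyes: derived state '1' in Theta and Zeta only — synapomorphy for {Theta, Zeta}.
petiole constricted (derived state '0') is unique to Zeta (autapomorphy; uninformative for grouping).
leaf margin serrate (derived state '1') is shared by Delta, Epsilon, and Gamma — a synapomorphy uniting that clade.
Most parsimonious ingroup topology: (((Epsilon,Gamma),Delta),((Theta,Zeta),Beta)).
Theta and Zeta form a cherry on this tree, so they are sister taxa.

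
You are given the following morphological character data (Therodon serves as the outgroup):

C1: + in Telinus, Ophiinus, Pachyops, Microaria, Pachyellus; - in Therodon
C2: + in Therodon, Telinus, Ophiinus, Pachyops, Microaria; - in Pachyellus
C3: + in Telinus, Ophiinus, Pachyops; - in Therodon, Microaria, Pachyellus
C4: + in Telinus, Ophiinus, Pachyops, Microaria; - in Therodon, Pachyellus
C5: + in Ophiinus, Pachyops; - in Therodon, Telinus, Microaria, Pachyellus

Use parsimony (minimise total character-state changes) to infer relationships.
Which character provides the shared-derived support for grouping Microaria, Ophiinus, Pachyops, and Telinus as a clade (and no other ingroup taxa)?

C4

Character polarity is set by the outgroup: the derived state is whichever differs from the outgroup's state, so for C2 the derived state is '-', and for the remaining characters it is '+'.
C1 (derived state '+') is shared by all ingroup taxa — unites the whole ingroup.
C2: derived state '-' in Pachyellus only — an autapomorphy, so it tells us nothing about relationships among taxa.
C3 (derived state '+') is shared by Ophiinus, Pachyops, and Telinus — a synapomorphy uniting that clade.
Only Microaria, Ophiinus, Pachyops, and Telinus show the derived state '+' for C4, supporting them as a clade.
C5: derived state '+' in Ophiinus and Pachyops only — synapomorphy for {Ophiinus, Pachyops}.
Most parsimonious ingroup topology: (((Telinus,(Ophiinus,Pachyops)),Microaria),Pachyellus).
The clade {Microaria, Ophiinus, Pachyops, Telinus} is supported by C4: its derived state '+' occurs in exactly those taxa and in no other taxon (including the outgroup).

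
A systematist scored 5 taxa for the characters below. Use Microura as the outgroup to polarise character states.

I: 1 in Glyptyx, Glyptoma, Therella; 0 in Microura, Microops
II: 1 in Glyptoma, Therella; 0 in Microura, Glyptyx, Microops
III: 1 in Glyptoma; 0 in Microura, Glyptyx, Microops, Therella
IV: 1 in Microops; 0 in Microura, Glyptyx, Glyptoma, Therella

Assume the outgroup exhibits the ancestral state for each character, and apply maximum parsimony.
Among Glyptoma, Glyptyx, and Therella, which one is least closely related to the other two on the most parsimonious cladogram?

Glyptyx

The outgroup has state '0' for every character, so '1' is the derived state throughout.
Only Glyptoma, Glyptyx, and Therella show the derived state '1' for I, supporting them as a clade.
II: derived state '1' in Glyptoma and Therella only — synapomorphy for {Glyptoma, Therella}.
III (derived state '1') is unique to Glyptoma (autapomorphy; uninformative for grouping).
IV (derived state '1') is unique to Microops (autapomorphy; uninformative for grouping).
Most parsimonious ingroup topology: ((Glyptyx,(Glyptoma,Therella)),Microops).
Glyptoma and Therella share a more recent common ancestor with each other than either does with Glyptyx, so Glyptyx is the least closely related of the three.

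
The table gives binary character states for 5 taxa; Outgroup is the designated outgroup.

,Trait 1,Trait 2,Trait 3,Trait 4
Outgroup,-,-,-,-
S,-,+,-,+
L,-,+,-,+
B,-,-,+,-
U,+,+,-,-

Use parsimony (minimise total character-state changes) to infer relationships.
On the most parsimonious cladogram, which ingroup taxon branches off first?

B

The outgroup has state '-' for every character, so '+' is the derived state throughout.
Trait 1: derived state '+' in U only — an autapomorphy, so it tells us nothing about relationships among taxa.
Only L, S, and U show the derived state '+' for Trait 2, supporting them as a clade.
Trait 3 (derived state '+') is unique to B (autapomorphy; uninformative for grouping).
Trait 4: derived state '+' in L and S only — synapomorphy for {L, S}.
Most parsimonious ingroup topology: (B,((S,L),U)).
B is sister to the clade containing all other ingroup taxa, so it is the earliest-diverging (most basal) ingroup lineage.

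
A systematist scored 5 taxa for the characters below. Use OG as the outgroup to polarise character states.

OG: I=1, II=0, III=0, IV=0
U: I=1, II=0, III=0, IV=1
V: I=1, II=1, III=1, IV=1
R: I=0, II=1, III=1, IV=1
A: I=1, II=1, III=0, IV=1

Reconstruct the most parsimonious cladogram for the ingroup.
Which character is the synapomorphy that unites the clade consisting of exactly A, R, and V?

Character polarity is set by the outgroup: the derived state is whichever differs from the outgroup's state, so for I the derived state is '0', and for the remaining characters it is '1'.
I (derived state '0') is unique to R (autapomorphy; uninformative for grouping).
II: derived state '1' in A, R, and V only — synapomorphy for {A, R, V}.
III (derived state '1') is shared by R and V — a synapomorphy uniting that clade.
All ingroup taxa share the derived state '1' for IV; it defines the ingroup but does not resolve relationships within it.
Most parsimonious ingroup topology: (U,((V,R),A)).
The clade {A, R, V} is supported by II: its derived state '1' occurs in exactly those taxa and in no other taxon (including the outgroup).

II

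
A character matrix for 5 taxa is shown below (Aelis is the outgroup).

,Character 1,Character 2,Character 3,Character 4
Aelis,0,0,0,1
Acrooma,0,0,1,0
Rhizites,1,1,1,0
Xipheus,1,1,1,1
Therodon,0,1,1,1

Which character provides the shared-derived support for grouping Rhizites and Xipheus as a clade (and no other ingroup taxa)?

Character polarity is set by the outgroup: the derived state is whichever differs from the outgroup's state, so for Character 4 the derived state is '0', and for the remaining characters it is '1'.
Character 1 (derived state '1') is shared by Rhizites and Xipheus — a synapomorphy uniting that clade.
Only Rhizites, Therodon, and Xipheus show the derived state '1' for Character 2, supporting them as a clade.
Character 3 (derived state '1') is shared by all ingroup taxa — unites the whole ingroup.
Character 4 (state '0') occurs in Acrooma and Rhizites but conflicts with the nesting implied by the other characters — most parsimoniously interpreted as homoplasy.
Most parsimonious ingroup topology: (Acrooma,((Rhizites,Xipheus),Therodon)).
The clade {Rhizites, Xipheus} is supported by Character 1: its derived state '1' occurs in exactly those taxa and in no other taxon (including the outgroup).

Character 1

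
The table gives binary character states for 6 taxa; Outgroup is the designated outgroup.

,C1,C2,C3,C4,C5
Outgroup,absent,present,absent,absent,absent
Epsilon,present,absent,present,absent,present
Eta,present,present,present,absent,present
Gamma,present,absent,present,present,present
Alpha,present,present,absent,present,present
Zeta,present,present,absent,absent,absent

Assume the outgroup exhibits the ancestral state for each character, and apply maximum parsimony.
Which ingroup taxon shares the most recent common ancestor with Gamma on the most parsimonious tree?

Epsilon

Character polarity is set by the outgroup: the derived state is whichever differs from the outgroup's state, so for C2 the derived state is 'absent', and for the remaining characters it is 'present'.
All ingroup taxa share the derived state 'present' for C1; it defines the ingroup but does not resolve relationships within it.
Only Epsilon and Gamma show the derived state 'absent' for C2, supporting them as a clade.
C3 (derived state 'present') is shared by Epsilon, Eta, and Gamma — a synapomorphy uniting that clade.
C4 groups Alpha and Gamma, which is incompatible with the clades supported by the remaining characters; treating it as convergent (homoplasy) costs fewer steps than any alternative tree.
C5: derived state 'present' in Alpha, Epsilon, Eta, and Gamma only — synapomorphy for {Alpha, Epsilon, Eta, Gamma}.
Most parsimonious ingroup topology: ((((Epsilon,Gamma),Eta),Alpha),Zeta).
Gamma and Epsilon form a cherry on this tree, so they are sister taxa.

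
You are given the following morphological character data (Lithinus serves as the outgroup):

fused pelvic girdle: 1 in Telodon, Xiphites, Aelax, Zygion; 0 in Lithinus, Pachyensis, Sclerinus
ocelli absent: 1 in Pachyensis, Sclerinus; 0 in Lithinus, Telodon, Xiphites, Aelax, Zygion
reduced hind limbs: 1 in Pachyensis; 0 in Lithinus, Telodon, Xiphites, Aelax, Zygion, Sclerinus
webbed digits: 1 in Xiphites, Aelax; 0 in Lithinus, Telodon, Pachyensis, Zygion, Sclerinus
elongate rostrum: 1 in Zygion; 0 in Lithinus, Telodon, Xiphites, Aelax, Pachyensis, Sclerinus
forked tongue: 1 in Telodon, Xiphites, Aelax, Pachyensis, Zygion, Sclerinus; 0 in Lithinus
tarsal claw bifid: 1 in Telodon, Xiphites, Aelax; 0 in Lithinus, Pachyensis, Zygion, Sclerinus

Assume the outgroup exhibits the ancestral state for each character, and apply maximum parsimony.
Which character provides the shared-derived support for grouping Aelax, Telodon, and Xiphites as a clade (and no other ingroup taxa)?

The outgroup has state '0' for every character, so '1' is the derived state throughout.
fused pelvic girdle: derived state '1' in Aelax, Telodon, Xiphites, and Zygion only — synapomorphy for {Aelax, Telodon, Xiphites, Zygion}.
Only Pachyensis and Sclerinus show the derived state '1' for ocelli absent, supporting them as a clade.
reduced hind limbs (derived state '1') is unique to Pachyensis (autapomorphy; uninformative for grouping).
Only Aelax and Xiphites show the derived state '1' for webbed digits, supporting them as a clade.
elongate rostrum (derived state '1') is unique to Zygion (autapomorphy; uninformative for grouping).
All ingroup taxa share the derived state '1' for forked tongue; it defines the ingroup but does not resolve relationships within it.
tarsal claw bifid (derived state '1') is shared by Aelax, Telodon, and Xiphites — a synapomorphy uniting that clade.
Most parsimonious ingroup topology: (((Telodon,(Xiphites,Aelax)),Zygion),(Pachyensis,Sclerinus)).
The clade {Aelax, Telodon, Xiphites} is supported by tarsal claw bifid: its derived state '1' occurs in exactly those taxa and in no other taxon (including the outgroup).

tarsal claw bifid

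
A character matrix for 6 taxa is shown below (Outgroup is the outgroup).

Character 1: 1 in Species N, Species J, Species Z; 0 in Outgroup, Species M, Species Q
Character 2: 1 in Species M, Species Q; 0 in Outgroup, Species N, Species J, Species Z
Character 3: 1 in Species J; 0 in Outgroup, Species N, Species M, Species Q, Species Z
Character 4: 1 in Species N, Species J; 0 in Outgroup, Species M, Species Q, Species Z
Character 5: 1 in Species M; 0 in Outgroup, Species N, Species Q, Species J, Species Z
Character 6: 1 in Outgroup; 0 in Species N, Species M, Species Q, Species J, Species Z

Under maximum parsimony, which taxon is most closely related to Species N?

Character polarity is set by the outgroup: the derived state is whichever differs from the outgroup's state, so for Character 6 the derived state is '0', and for the remaining characters it is '1'.
Only Species J, Species N, and Species Z show the derived state '1' for Character 1, supporting them as a clade.
Character 2 (derived state '1') is shared by Species M and Species Q — a synapomorphy uniting that clade.
Character 3 (derived state '1') is unique to Species J (autapomorphy; uninformative for grouping).
Only Species J and Species N show the derived state '1' for Character 4, supporting them as a clade.
Character 5: derived state '1' in Species M only — an autapomorphy, so it tells us nothing about relationships among taxa.
All ingroup taxa share the derived state '0' for Character 6; it defines the ingroup but does not resolve relationships within it.
Most parsimonious ingroup topology: (((Species N,Species J),Species Z),(Species M,Species Q)).
Species N and Species J form a cherry on this tree, so they are sister taxa.

Species J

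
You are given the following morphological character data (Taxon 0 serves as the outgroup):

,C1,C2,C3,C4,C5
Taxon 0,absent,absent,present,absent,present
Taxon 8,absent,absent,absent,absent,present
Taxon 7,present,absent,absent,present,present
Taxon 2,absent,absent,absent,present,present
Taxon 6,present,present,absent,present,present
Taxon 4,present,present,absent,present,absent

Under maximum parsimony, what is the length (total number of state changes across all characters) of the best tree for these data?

5

Character polarity is set by the outgroup: the derived state is whichever differs from the outgroup's state, so for C3, C5 the derived state is 'absent', and for the remaining characters it is 'present'.
C1: derived state 'present' in Taxon 4, Taxon 6, and Taxon 7 only — synapomorphy for {Taxon 4, Taxon 6, Taxon 7}.
C2: derived state 'present' in Taxon 4 and Taxon 6 only — synapomorphy for {Taxon 4, Taxon 6}.
C3 (derived state 'absent') is shared by all ingroup taxa — unites the whole ingroup.
Only Taxon 2, Taxon 4, Taxon 6, and Taxon 7 show the derived state 'present' for C4, supporting them as a clade.
C5 (derived state 'absent') is unique to Taxon 4 (autapomorphy; uninformative for grouping).
Most parsimonious ingroup topology: (Taxon 8,((Taxon 7,(Taxon 6,Taxon 4)),Taxon 2)).
Changes per character on this tree: C1: 1; C2: 1; C3: 1; C4: 1; C5: 1.
Total = 5.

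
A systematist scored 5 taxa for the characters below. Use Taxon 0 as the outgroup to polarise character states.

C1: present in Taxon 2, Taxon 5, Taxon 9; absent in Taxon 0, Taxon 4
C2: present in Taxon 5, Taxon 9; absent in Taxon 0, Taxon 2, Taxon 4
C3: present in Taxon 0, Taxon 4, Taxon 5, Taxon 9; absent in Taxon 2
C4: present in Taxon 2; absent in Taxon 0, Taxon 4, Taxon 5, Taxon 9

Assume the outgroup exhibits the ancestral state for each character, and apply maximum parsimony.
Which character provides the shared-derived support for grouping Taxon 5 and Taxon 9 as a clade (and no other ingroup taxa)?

Character polarity is set by the outgroup: the derived state is whichever differs from the outgroup's state, so for C3 the derived state is 'absent', and for the remaining characters it is 'present'.
Only Taxon 2, Taxon 5, and Taxon 9 show the derived state 'present' for C1, supporting them as a clade.
C2 (derived state 'present') is shared by Taxon 5 and Taxon 9 — a synapomorphy uniting that clade.
C3 (derived state 'absent') is unique to Taxon 2 (autapomorphy; uninformative for grouping).
C4 (derived state 'present') is unique to Taxon 2 (autapomorphy; uninformative for grouping).
Most parsimonious ingroup topology: ((Taxon 2,(Taxon 5,Taxon 9)),Taxon 4).
The clade {Taxon 5, Taxon 9} is supported by C2: its derived state 'present' occurs in exactly those taxa and in no other taxon (including the outgroup).

C2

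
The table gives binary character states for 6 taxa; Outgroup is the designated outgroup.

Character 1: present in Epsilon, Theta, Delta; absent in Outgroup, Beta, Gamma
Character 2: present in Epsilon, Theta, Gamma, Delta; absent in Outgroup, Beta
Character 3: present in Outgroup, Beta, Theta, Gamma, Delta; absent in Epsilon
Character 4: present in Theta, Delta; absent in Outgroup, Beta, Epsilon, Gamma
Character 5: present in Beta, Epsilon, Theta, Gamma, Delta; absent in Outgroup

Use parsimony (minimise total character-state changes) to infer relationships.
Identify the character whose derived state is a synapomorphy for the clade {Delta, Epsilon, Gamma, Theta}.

Character 2

Character polarity is set by the outgroup: the derived state is whichever differs from the outgroup's state, so for Character 3 the derived state is 'absent', and for the remaining characters it is 'present'.
Character 1 (derived state 'present') is shared by Delta, Epsilon, and Theta — a synapomorphy uniting that clade.
Character 2 (derived state 'present') is shared by Delta, Epsilon, Gamma, and Theta — a synapomorphy uniting that clade.
Character 3: derived state 'absent' in Epsilon only — an autapomorphy, so it tells us nothing about relationships among taxa.
Only Delta and Theta show the derived state 'present' for Character 4, supporting them as a clade.
Character 5 (derived state 'present') is shared by all ingroup taxa — unites the whole ingroup.
Most parsimonious ingroup topology: (Beta,((Epsilon,(Theta,Delta)),Gamma)).
The clade {Delta, Epsilon, Gamma, Theta} is supported by Character 2: its derived state 'present' occurs in exactly those taxa and in no other taxon (including the outgroup).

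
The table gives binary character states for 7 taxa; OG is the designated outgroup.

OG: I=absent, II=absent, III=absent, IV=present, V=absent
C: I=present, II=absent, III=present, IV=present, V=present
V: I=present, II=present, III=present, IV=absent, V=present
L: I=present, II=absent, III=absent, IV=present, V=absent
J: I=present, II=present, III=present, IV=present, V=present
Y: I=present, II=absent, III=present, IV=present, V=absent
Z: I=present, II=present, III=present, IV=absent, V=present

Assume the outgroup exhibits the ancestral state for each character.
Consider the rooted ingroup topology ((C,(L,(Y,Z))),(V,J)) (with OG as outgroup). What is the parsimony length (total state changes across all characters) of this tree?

10

Map each character onto ((C,(L,(Y,Z))),(V,J)) (rooted by OG) and count the minimum state changes it requires (Fitch parsimony):
I: 1; II: 2; III: 2; IV: 2; V: 3.
Total tree length = 10.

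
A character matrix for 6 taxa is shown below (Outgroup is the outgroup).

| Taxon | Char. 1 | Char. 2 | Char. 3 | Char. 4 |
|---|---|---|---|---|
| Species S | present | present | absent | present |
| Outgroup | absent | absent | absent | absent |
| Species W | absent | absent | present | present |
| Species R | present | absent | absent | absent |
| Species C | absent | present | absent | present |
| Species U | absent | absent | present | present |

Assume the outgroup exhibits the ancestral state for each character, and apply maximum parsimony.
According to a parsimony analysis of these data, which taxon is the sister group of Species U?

Species W

The outgroup has state 'absent' for every character, so 'present' is the derived state throughout.
Char. 1 (state 'present') occurs in Species R and Species S but conflicts with the nesting implied by the other characters — most parsimoniously interpreted as homoplasy.
Char. 2 (derived state 'present') is shared by Species C and Species S — a synapomorphy uniting that clade.
Char. 3: derived state 'present' in Species U and Species W only — synapomorphy for {Species U, Species W}.
Only Species C, Species S, Species U, and Species W show the derived state 'present' for Char. 4, supporting them as a clade.
Most parsimonious ingroup topology: (((Species C,Species S),(Species W,Species U)),Species R).
Species U and Species W form a cherry on this tree, so they are sister taxa.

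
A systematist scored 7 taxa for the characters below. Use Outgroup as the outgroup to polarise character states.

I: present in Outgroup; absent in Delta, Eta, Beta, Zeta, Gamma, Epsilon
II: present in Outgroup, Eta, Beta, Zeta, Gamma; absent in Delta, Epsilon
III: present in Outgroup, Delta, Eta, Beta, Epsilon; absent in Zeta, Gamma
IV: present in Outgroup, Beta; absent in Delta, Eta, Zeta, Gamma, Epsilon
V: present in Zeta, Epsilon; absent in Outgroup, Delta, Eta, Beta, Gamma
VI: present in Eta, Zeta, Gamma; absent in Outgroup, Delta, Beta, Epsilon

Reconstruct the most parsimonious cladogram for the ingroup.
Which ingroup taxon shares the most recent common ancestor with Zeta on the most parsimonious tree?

Gamma

Character polarity is set by the outgroup: the derived state is whichever differs from the outgroup's state, so for I, II, III, IV the derived state is 'absent', and for the remaining characters it is 'present'.
All ingroup taxa share the derived state 'absent' for I; it defines the ingroup but does not resolve relationships within it.
Only Delta and Epsilon show the derived state 'absent' for II, supporting them as a clade.
Only Gamma and Zeta show the derived state 'absent' for III, supporting them as a clade.
Only Delta, Epsilon, Eta, Gamma, and Zeta show the derived state 'absent' for IV, supporting them as a clade.
V (state 'present') occurs in Epsilon and Zeta but conflicts with the nesting implied by the other characters — most parsimoniously interpreted as homoplasy.
VI (derived state 'present') is shared by Eta, Gamma, and Zeta — a synapomorphy uniting that clade.
Most parsimonious ingroup topology: (((Delta,Epsilon),(Eta,(Zeta,Gamma))),Beta).
Zeta and Gamma form a cherry on this tree, so they are sister taxa.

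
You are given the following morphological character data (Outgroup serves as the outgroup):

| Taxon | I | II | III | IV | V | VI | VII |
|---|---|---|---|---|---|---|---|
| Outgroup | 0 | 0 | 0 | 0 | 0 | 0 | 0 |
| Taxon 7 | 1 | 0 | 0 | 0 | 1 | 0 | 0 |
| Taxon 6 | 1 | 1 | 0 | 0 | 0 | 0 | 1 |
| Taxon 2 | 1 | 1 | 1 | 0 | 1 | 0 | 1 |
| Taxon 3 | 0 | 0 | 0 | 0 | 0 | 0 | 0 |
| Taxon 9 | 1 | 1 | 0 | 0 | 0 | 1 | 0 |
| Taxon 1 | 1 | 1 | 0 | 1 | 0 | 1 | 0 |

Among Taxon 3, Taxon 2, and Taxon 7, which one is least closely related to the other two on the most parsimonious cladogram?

The outgroup has state '0' for every character, so '1' is the derived state throughout.
Only Taxon 1, Taxon 2, Taxon 6, Taxon 7, and Taxon 9 show the derived state '1' for I, supporting them as a clade.
II: derived state '1' in Taxon 1, Taxon 2, Taxon 6, and Taxon 9 only — synapomorphy for {Taxon 1, Taxon 2, Taxon 6, Taxon 9}.
III (derived state '1') is unique to Taxon 2 (autapomorphy; uninformative for grouping).
IV (derived state '1') is unique to Taxon 1 (autapomorphy; uninformative for grouping).
V (state '1') occurs in Taxon 2 and Taxon 7 but conflicts with the nesting implied by the other characters — most parsimoniously interpreted as homoplasy.
VI (derived state '1') is shared by Taxon 1 and Taxon 9 — a synapomorphy uniting that clade.
VII (derived state '1') is shared by Taxon 2 and Taxon 6 — a synapomorphy uniting that clade.
Most parsimonious ingroup topology: ((Taxon 7,((Taxon 6,Taxon 2),(Taxon 9,Taxon 1))),Taxon 3).
Taxon 2 and Taxon 7 share a more recent common ancestor with each other than either does with Taxon 3, so Taxon 3 is the least closely related of the three.

Taxon 3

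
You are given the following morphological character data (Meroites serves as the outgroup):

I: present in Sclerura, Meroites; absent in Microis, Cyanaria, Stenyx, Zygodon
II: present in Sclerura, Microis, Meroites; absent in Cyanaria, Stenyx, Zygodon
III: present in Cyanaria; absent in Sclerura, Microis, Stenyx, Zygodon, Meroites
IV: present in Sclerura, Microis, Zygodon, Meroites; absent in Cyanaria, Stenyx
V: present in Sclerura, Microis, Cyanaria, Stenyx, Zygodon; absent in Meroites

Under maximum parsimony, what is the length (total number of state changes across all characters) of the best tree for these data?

Character polarity is set by the outgroup: the derived state is whichever differs from the outgroup's state, so for I, II, IV the derived state is 'absent', and for the remaining characters it is 'present'.
I: derived state 'absent' in Cyanaria, Microis, Stenyx, and Zygodon only — synapomorphy for {Cyanaria, Microis, Stenyx, Zygodon}.
II: derived state 'absent' in Cyanaria, Stenyx, and Zygodon only — synapomorphy for {Cyanaria, Stenyx, Zygodon}.
III: derived state 'present' in Cyanaria only — an autapomorphy, so it tells us nothing about relationships among taxa.
IV: derived state 'absent' in Cyanaria and Stenyx only — synapomorphy for {Cyanaria, Stenyx}.
V (derived state 'present') is shared by all ingroup taxa — unites the whole ingroup.
Most parsimonious ingroup topology: ((Microis,((Stenyx,Cyanaria),Zygodon)),Sclerura).
Changes per character on this tree: I: 1; II: 1; III: 1; IV: 1; V: 1.
Total = 5.

5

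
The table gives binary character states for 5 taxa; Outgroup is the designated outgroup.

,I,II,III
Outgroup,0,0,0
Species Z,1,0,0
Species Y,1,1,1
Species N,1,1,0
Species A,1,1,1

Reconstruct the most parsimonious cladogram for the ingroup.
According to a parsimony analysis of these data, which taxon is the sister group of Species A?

Species Y

The outgroup has state '0' for every character, so '1' is the derived state throughout.
I (derived state '1') is shared by all ingroup taxa — unites the whole ingroup.
II (derived state '1') is shared by Species A, Species N, and Species Y — a synapomorphy uniting that clade.
III (derived state '1') is shared by Species A and Species Y — a synapomorphy uniting that clade.
Most parsimonious ingroup topology: (Species Z,((Species A,Species Y),Species N)).
Species A and Species Y form a cherry on this tree, so they are sister taxa.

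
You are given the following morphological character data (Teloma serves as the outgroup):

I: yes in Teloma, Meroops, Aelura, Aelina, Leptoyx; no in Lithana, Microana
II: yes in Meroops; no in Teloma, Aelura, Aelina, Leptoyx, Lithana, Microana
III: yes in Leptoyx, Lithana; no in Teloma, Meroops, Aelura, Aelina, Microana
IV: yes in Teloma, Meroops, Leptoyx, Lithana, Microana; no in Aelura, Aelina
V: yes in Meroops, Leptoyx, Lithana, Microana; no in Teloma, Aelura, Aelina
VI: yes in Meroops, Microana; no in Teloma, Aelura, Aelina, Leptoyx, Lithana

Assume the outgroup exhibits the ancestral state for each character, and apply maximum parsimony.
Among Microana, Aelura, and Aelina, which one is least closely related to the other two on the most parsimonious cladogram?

Character polarity is set by the outgroup: the derived state is whichever differs from the outgroup's state, so for I, IV the derived state is 'no', and for the remaining characters it is 'yes'.
I (state 'no') occurs in Lithana and Microana but conflicts with the nesting implied by the other characters — most parsimoniously interpreted as homoplasy.
II: derived state 'yes' in Meroops only — an autapomorphy, so it tells us nothing about relationships among taxa.
III (derived state 'yes') is shared by Leptoyx and Lithana — a synapomorphy uniting that clade.
IV: derived state 'no' in Aelina and Aelura only — synapomorphy for {Aelina, Aelura}.
V: derived state 'yes' in Leptoyx, Lithana, Meroops, and Microana only — synapomorphy for {Leptoyx, Lithana, Meroops, Microana}.
VI: derived state 'yes' in Meroops and Microana only — synapomorphy for {Meroops, Microana}.
Most parsimonious ingroup topology: (((Meroops,Microana),(Leptoyx,Lithana)),(Aelura,Aelina)).
Aelina and Aelura share a more recent common ancestor with each other than either does with Microana, so Microana is the least closely related of the three.

Microana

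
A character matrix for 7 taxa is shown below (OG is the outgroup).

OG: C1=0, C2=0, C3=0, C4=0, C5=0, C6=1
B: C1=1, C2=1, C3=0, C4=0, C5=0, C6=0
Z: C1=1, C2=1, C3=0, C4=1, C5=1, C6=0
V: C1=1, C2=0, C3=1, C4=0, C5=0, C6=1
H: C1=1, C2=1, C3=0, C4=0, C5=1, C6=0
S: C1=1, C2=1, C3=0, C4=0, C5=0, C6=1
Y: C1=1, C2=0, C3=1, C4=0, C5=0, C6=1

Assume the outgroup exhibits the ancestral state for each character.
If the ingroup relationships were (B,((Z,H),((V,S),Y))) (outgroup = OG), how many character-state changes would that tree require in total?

Map each character onto (B,((Z,H),((V,S),Y))) (rooted by OG) and count the minimum state changes it requires (Fitch parsimony):
C1: 1; C2: 3; C3: 2; C4: 1; C5: 1; C6: 2.
Total tree length = 10.

10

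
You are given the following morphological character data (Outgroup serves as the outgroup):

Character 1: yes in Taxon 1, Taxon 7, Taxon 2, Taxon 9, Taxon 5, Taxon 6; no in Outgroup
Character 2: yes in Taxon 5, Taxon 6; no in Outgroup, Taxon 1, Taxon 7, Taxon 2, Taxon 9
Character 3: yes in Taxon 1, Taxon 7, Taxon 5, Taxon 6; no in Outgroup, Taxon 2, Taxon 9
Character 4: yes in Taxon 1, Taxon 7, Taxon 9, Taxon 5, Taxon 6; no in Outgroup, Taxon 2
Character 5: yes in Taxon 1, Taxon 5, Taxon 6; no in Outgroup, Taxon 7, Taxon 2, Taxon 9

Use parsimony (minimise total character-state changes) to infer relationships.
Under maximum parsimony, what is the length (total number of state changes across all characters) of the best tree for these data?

5

The outgroup has state 'no' for every character, so 'yes' is the derived state throughout.
Character 1 (derived state 'yes') is shared by all ingroup taxa — unites the whole ingroup.
Character 2 (derived state 'yes') is shared by Taxon 5 and Taxon 6 — a synapomorphy uniting that clade.
Character 3: derived state 'yes' in Taxon 1, Taxon 5, Taxon 6, and Taxon 7 only — synapomorphy for {Taxon 1, Taxon 5, Taxon 6, Taxon 7}.
Character 4: derived state 'yes' in Taxon 1, Taxon 5, Taxon 6, Taxon 7, and Taxon 9 only — synapomorphy for {Taxon 1, Taxon 5, Taxon 6, Taxon 7, Taxon 9}.
Character 5 (derived state 'yes') is shared by Taxon 1, Taxon 5, and Taxon 6 — a synapomorphy uniting that clade.
Most parsimonious ingroup topology: ((((Taxon 1,(Taxon 5,Taxon 6)),Taxon 7),Taxon 9),Taxon 2).
Changes per character on this tree: Character 1: 1; Character 2: 1; Character 3: 1; Character 4: 1; Character 5: 1.
Total = 5.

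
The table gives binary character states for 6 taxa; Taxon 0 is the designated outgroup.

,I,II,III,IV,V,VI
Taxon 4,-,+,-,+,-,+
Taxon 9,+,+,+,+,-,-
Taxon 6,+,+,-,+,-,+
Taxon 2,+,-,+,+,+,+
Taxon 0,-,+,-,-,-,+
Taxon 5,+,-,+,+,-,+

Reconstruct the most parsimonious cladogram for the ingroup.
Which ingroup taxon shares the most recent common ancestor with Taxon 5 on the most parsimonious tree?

Taxon 2

Character polarity is set by the outgroup: the derived state is whichever differs from the outgroup's state, so for II, VI the derived state is '-', and for the remaining characters it is '+'.
Only Taxon 2, Taxon 5, Taxon 6, and Taxon 9 show the derived state '+' for I, supporting them as a clade.
II: derived state '-' in Taxon 2 and Taxon 5 only — synapomorphy for {Taxon 2, Taxon 5}.
Only Taxon 2, Taxon 5, and Taxon 9 show the derived state '+' for III, supporting them as a clade.
All ingroup taxa share the derived state '+' for IV; it defines the ingroup but does not resolve relationships within it.
V: derived state '+' in Taxon 2 only — an autapomorphy, so it tells us nothing about relationships among taxa.
VI (derived state '-') is unique to Taxon 9 (autapomorphy; uninformative for grouping).
Most parsimonious ingroup topology: (Taxon 4,(Taxon 6,((Taxon 2,Taxon 5),Taxon 9))).
Taxon 5 and Taxon 2 form a cherry on this tree, so they are sister taxa.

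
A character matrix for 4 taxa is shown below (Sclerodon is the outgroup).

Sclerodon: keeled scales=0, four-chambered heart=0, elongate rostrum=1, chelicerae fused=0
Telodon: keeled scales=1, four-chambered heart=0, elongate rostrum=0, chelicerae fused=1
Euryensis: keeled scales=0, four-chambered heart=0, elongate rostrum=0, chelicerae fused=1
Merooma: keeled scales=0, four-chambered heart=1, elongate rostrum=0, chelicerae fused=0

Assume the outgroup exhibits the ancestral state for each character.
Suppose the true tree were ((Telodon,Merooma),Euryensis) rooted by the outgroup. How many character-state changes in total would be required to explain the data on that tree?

5

Map each character onto ((Telodon,Merooma),Euryensis) (rooted by Sclerodon) and count the minimum state changes it requires (Fitch parsimony):
keeled scales: 1; four-chambered heart: 1; elongate rostrum: 1; chelicerae fused: 2.
Total tree length = 5.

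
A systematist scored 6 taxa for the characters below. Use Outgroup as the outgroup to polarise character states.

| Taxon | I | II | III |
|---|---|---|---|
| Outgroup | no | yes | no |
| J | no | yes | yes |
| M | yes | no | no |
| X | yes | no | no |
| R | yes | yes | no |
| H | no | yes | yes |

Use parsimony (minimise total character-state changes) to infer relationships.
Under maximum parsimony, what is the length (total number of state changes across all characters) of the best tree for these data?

3

Character polarity is set by the outgroup: the derived state is whichever differs from the outgroup's state, so for II the derived state is 'no', and for the remaining characters it is 'yes'.
Only M, R, and X show the derived state 'yes' for I, supporting them as a clade.
Only M and X show the derived state 'no' for II, supporting them as a clade.
III (derived state 'yes') is shared by H and J — a synapomorphy uniting that clade.
Most parsimonious ingroup topology: ((J,H),((M,X),R)).
Changes per character on this tree: I: 1; II: 1; III: 1.
Total = 3.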